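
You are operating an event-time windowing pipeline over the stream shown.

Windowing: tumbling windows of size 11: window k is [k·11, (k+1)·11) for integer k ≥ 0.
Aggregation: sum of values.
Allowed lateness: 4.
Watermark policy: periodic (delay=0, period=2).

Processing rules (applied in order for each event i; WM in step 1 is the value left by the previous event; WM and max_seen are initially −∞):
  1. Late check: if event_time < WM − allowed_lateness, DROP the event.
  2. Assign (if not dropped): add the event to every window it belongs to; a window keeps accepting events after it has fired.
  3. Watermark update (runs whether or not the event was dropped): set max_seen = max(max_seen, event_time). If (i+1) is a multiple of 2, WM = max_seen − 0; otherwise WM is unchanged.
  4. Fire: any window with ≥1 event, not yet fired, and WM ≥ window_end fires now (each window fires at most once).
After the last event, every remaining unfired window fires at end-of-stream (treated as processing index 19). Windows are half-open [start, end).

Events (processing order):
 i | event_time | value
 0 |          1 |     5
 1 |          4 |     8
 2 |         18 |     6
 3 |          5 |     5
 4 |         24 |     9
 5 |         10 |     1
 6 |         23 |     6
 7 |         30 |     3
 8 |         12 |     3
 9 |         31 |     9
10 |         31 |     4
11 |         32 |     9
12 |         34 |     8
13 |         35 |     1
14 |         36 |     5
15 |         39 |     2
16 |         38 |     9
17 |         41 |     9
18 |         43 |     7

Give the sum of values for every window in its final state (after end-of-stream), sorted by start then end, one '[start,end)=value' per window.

i=0 t=1 v=5: → [0,11); WM=−∞
i=1 t=4 v=8: → [0,11); WM=4
i=2 t=18 v=6: → [11,22); WM=4
i=3 t=5 v=5: → [0,11); WM=18; [0,11) fires=18
i=4 t=24 v=9: → [22,33); WM=18
i=5 t=10 v=1: DROP (t<18-4); WM=24; [11,22) fires=6
i=6 t=23 v=6: → [22,33); WM=24
i=7 t=30 v=3: → [22,33); WM=30
i=8 t=12 v=3: DROP (t<30-4); WM=30
i=9 t=31 v=9: → [22,33); WM=31
i=10 t=31 v=4: → [22,33); WM=31
i=11 t=32 v=9: → [22,33); WM=32
i=12 t=34 v=8: → [33,44); WM=32
i=13 t=35 v=1: → [33,44); WM=35; [22,33) fires=40
i=14 t=36 v=5: → [33,44); WM=35
i=15 t=39 v=2: → [33,44); WM=39
i=16 t=38 v=9: → [33,44); WM=39
i=17 t=41 v=9: → [33,44); WM=41
i=18 t=43 v=7: → [33,44); WM=41

[0,11)=18 [11,22)=6 [22,33)=40 [33,44)=41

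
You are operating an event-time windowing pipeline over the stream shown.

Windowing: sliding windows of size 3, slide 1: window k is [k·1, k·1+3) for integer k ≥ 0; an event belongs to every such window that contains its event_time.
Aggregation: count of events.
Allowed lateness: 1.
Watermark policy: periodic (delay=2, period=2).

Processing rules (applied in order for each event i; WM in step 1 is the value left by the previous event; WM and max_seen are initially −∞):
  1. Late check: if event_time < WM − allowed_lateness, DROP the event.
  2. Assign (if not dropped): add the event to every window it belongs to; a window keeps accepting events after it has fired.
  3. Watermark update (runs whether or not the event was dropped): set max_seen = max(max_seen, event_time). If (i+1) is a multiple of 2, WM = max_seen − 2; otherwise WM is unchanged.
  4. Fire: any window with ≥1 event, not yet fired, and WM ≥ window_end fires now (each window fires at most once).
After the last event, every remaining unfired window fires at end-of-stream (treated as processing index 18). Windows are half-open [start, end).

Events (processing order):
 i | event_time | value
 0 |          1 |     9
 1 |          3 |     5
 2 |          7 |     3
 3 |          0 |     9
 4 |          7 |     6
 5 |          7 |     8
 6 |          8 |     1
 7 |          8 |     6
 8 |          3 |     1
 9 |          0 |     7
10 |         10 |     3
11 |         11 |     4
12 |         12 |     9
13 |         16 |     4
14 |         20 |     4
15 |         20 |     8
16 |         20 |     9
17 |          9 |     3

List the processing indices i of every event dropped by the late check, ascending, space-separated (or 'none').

8 9 17

i=0 t=1 v=9: → [1,4),[0,3); WM=−∞
i=1 t=3 v=5: → [3,6),[2,5),[1,4); WM=1
i=2 t=7 v=3: → [7,10),[6,9),[5,8); WM=1
i=3 t=0 v=9: → [0,3); WM=5; [0,3) fires=2 [1,4) fires=2 [2,5) fires=1
i=4 t=7 v=6: → [7,10),[6,9),[5,8); WM=5
i=5 t=7 v=8: → [7,10),[6,9),[5,8); WM=5
i=6 t=8 v=1: → [8,11),[7,10),[6,9); WM=5
i=7 t=8 v=6: → [8,11),[7,10),[6,9); WM=6; [3,6) fires=1
i=8 t=3 v=1: DROP (t<6-1); WM=6
i=9 t=0 v=7: DROP (t<6-1); WM=6
i=10 t=10 v=3: → [10,13),[9,12),[8,11); WM=6
i=11 t=11 v=4: → [11,14),[10,13),[9,12); WM=9; [5,8) fires=3 [6,9) fires=5
i=12 t=12 v=9: → [12,15),[11,14),[10,13); WM=9
i=13 t=16 v=4: → [16,19),[15,18),[14,17); WM=14; [7,10) fires=5 [8,11) fires=3 [9,12) fires=2 [10,13) fires=3 [11,14) fires=2
i=14 t=20 v=4: → [20,23),[19,22),[18,21); WM=14
i=15 t=20 v=8: → [20,23),[19,22),[18,21); WM=18; [12,15) fires=1 [14,17) fires=1 [15,18) fires=1
i=16 t=20 v=9: → [20,23),[19,22),[18,21); WM=18
i=17 t=9 v=3: DROP (t<18-1); WM=18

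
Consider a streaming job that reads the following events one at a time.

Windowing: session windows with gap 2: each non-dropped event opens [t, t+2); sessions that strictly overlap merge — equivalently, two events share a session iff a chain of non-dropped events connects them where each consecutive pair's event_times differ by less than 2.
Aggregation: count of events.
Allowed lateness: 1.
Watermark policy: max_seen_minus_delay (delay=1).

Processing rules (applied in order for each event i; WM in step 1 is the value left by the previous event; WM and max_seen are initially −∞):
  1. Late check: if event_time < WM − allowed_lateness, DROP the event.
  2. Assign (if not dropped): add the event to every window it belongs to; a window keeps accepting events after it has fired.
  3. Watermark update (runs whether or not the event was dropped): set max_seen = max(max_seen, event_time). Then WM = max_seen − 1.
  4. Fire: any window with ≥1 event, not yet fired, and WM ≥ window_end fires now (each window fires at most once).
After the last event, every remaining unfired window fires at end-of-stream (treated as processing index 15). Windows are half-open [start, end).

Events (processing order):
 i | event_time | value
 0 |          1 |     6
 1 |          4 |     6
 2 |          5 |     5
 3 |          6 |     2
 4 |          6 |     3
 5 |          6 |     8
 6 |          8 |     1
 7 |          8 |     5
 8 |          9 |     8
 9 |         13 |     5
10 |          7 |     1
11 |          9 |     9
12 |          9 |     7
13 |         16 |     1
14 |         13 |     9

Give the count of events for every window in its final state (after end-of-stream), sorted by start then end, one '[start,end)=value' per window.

[1,3)=1 [4,8)=5 [8,11)=3 [13,15)=1 [16,18)=1

i=0 t=1 v=6: → [1,3); WM=0
i=1 t=4 v=6: → [4,6); WM=3
i=2 t=5 v=5: → [4,7); WM=4
i=3 t=6 v=2: → [4,8); WM=5
i=4 t=6 v=3: → [4,8); WM=5
i=5 t=6 v=8: → [4,8); WM=5
i=6 t=8 v=1: → [8,10); WM=7
i=7 t=8 v=5: → [8,10); WM=7
i=8 t=9 v=8: → [8,11); WM=8
i=9 t=13 v=5: → [13,15); WM=12
i=10 t=7 v=1: DROP (t<12-1); WM=12
i=11 t=9 v=9: DROP (t<12-1); WM=12
i=12 t=9 v=7: DROP (t<12-1); WM=12
i=13 t=16 v=1: → [16,18); WM=15
i=14 t=13 v=9: DROP (t<15-1); WM=15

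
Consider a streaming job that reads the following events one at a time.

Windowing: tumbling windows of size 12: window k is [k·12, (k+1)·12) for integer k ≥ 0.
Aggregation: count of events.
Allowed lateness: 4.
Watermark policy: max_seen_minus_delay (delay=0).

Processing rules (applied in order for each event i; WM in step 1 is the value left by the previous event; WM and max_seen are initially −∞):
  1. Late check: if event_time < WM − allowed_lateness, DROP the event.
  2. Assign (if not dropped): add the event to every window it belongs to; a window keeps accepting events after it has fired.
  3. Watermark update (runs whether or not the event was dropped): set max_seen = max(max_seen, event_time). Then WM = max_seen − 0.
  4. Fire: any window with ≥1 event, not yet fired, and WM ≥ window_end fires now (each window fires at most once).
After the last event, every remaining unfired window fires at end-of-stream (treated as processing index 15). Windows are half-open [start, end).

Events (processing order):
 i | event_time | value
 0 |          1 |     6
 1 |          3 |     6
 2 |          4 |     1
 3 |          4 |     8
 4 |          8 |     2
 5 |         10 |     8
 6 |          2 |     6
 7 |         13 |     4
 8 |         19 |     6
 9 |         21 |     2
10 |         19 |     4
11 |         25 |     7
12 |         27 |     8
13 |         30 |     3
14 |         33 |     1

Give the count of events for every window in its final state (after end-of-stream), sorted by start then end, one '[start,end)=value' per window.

i=0 t=1 v=6: → [0,12); WM=1
i=1 t=3 v=6: → [0,12); WM=3
i=2 t=4 v=1: → [0,12); WM=4
i=3 t=4 v=8: → [0,12); WM=4
i=4 t=8 v=2: → [0,12); WM=8
i=5 t=10 v=8: → [0,12); WM=10
i=6 t=2 v=6: DROP (t<10-4); WM=10
i=7 t=13 v=4: → [12,24); WM=13; [0,12) fires=6
i=8 t=19 v=6: → [12,24); WM=19
i=9 t=21 v=2: → [12,24); WM=21
i=10 t=19 v=4: → [12,24); WM=21
i=11 t=25 v=7: → [24,36); WM=25; [12,24) fires=4
i=12 t=27 v=8: → [24,36); WM=27
i=13 t=30 v=3: → [24,36); WM=30
i=14 t=33 v=1: → [24,36); WM=33

[0,12)=6 [12,24)=4 [24,36)=4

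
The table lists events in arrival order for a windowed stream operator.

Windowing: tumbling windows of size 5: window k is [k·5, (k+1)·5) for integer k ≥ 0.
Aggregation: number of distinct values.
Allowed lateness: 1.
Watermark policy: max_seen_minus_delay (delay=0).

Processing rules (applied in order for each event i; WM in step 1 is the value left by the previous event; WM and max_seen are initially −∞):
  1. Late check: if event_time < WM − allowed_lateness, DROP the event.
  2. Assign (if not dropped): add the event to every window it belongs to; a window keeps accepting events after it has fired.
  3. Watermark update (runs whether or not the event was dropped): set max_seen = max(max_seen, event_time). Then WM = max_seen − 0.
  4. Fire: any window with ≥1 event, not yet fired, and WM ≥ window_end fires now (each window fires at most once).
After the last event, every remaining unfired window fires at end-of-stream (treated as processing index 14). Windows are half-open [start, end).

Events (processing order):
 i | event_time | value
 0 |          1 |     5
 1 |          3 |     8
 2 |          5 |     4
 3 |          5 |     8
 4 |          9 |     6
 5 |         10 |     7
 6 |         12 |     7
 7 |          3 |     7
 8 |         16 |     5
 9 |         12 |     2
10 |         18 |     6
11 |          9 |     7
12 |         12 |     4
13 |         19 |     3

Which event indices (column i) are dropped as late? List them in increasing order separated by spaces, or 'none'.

7 9 11 12

i=0 t=1 v=5: → [0,5); WM=1
i=1 t=3 v=8: → [0,5); WM=3
i=2 t=5 v=4: → [5,10); WM=5; [0,5) fires=2
i=3 t=5 v=8: → [5,10); WM=5
i=4 t=9 v=6: → [5,10); WM=9
i=5 t=10 v=7: → [10,15); WM=10; [5,10) fires=3
i=6 t=12 v=7: → [10,15); WM=12
i=7 t=3 v=7: DROP (t<12-1); WM=12
i=8 t=16 v=5: → [15,20); WM=16; [10,15) fires=1
i=9 t=12 v=2: DROP (t<16-1); WM=16
i=10 t=18 v=6: → [15,20); WM=18
i=11 t=9 v=7: DROP (t<18-1); WM=18
i=12 t=12 v=4: DROP (t<18-1); WM=18
i=13 t=19 v=3: → [15,20); WM=19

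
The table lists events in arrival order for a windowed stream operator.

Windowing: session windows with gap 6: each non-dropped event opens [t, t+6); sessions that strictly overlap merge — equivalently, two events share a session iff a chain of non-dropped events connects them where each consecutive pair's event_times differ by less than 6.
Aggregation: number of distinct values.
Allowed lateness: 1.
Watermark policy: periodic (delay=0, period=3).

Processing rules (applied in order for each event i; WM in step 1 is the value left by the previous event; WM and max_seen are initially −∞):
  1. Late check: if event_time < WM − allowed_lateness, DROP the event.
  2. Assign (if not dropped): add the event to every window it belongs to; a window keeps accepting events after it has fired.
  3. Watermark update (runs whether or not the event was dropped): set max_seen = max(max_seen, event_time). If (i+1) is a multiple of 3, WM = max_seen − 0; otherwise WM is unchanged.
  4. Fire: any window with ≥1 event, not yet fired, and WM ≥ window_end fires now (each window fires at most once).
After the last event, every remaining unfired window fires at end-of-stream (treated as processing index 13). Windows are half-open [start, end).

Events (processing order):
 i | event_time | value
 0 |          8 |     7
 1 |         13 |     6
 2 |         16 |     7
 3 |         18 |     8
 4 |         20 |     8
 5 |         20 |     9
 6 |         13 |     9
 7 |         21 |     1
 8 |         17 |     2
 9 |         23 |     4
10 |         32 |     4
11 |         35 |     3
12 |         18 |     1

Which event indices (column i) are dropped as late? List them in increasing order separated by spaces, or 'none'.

i=0 t=8 v=7: → [8,14); WM=−∞
i=1 t=13 v=6: → [8,19); WM=−∞
i=2 t=16 v=7: → [8,22); WM=16
i=3 t=18 v=8: → [8,24); WM=16
i=4 t=20 v=8: → [8,26); WM=16
i=5 t=20 v=9: → [8,26); WM=20
i=6 t=13 v=9: DROP (t<20-1); WM=20
i=7 t=21 v=1: → [8,27); WM=20
i=8 t=17 v=2: DROP (t<20-1); WM=21
i=9 t=23 v=4: → [8,29); WM=21
i=10 t=32 v=4: → [32,38); WM=21
i=11 t=35 v=3: → [32,41); WM=35
i=12 t=18 v=1: DROP (t<35-1); WM=35

6 8 12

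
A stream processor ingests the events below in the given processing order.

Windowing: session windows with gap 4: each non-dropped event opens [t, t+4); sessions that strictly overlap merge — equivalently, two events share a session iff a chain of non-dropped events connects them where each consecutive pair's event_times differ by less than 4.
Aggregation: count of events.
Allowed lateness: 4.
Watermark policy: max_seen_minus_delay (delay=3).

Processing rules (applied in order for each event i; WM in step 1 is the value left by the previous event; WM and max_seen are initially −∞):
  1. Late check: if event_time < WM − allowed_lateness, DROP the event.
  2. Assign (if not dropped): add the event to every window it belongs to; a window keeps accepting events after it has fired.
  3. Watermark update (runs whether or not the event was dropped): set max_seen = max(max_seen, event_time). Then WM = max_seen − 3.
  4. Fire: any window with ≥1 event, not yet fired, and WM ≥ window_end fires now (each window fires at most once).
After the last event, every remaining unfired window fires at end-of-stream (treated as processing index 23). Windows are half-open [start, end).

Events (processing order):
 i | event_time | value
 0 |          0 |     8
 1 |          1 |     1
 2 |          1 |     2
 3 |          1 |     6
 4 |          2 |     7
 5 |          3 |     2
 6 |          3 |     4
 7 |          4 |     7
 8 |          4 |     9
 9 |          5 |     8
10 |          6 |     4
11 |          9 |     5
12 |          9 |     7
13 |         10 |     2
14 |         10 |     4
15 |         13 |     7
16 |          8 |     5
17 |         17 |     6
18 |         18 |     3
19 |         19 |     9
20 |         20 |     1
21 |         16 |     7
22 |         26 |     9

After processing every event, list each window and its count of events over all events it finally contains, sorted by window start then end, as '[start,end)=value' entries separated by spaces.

[0,24)=22 [26,30)=1

i=0 t=0 v=8: → [0,4); WM=-3
i=1 t=1 v=1: → [0,5); WM=-2
i=2 t=1 v=2: → [0,5); WM=-2
i=3 t=1 v=6: → [0,5); WM=-2
i=4 t=2 v=7: → [0,6); WM=-1
i=5 t=3 v=2: → [0,7); WM=0
i=6 t=3 v=4: → [0,7); WM=0
i=7 t=4 v=7: → [0,8); WM=1
i=8 t=4 v=9: → [0,8); WM=1
i=9 t=5 v=8: → [0,9); WM=2
i=10 t=6 v=4: → [0,10); WM=3
i=11 t=9 v=5: → [0,13); WM=6
i=12 t=9 v=7: → [0,13); WM=6
i=13 t=10 v=2: → [0,14); WM=7
i=14 t=10 v=4: → [0,14); WM=7
i=15 t=13 v=7: → [0,17); WM=10
i=16 t=8 v=5: → [0,17); WM=10
i=17 t=17 v=6: → [17,21); WM=14
i=18 t=18 v=3: → [17,22); WM=15
i=19 t=19 v=9: → [17,23); WM=16
i=20 t=20 v=1: → [17,24); WM=17
i=21 t=16 v=7: → [0,24); WM=17
i=22 t=26 v=9: → [26,30); WM=23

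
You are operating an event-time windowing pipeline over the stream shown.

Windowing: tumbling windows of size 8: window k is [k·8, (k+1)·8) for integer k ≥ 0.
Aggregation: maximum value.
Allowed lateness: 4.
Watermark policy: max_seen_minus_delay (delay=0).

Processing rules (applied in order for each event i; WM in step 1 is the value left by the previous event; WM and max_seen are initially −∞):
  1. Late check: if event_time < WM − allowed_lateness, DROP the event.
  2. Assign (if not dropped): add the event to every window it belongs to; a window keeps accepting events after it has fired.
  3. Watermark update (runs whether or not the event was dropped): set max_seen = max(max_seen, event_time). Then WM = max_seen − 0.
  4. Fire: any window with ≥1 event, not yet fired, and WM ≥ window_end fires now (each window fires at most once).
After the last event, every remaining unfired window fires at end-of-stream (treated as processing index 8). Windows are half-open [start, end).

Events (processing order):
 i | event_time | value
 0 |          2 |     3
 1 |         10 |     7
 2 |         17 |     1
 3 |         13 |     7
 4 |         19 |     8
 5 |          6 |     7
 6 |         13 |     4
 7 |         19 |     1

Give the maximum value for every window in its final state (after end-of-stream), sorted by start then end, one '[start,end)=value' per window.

[0,8)=3 [8,16)=7 [16,24)=8

i=0 t=2 v=3: → [0,8); WM=2
i=1 t=10 v=7: → [8,16); WM=10; [0,8) fires=3
i=2 t=17 v=1: → [16,24); WM=17; [8,16) fires=7
i=3 t=13 v=7: → [8,16); WM=17
i=4 t=19 v=8: → [16,24); WM=19
i=5 t=6 v=7: DROP (t<19-4); WM=19
i=6 t=13 v=4: DROP (t<19-4); WM=19
i=7 t=19 v=1: → [16,24); WM=19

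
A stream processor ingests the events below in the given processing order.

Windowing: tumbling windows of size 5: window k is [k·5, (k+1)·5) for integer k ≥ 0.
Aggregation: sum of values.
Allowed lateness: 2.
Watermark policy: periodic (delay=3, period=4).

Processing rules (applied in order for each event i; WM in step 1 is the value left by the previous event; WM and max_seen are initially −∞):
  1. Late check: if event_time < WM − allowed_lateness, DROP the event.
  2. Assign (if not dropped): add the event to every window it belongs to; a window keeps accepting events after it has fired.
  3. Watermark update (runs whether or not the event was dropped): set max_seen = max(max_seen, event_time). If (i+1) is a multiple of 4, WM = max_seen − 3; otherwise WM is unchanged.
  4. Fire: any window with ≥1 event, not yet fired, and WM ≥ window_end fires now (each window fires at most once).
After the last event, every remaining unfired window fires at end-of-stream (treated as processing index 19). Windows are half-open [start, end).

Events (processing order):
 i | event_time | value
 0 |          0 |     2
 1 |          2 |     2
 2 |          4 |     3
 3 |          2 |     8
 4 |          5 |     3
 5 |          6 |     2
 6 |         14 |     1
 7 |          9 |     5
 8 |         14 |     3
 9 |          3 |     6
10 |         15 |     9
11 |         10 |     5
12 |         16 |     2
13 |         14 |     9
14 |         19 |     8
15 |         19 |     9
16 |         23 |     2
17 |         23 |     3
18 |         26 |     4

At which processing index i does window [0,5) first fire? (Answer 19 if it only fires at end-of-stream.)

7

i=0 t=0 v=2: → [0,5); WM=−∞
i=1 t=2 v=2: → [0,5); WM=−∞
i=2 t=4 v=3: → [0,5); WM=−∞
i=3 t=2 v=8: → [0,5); WM=1
i=4 t=5 v=3: → [5,10); WM=1
i=5 t=6 v=2: → [5,10); WM=1
i=6 t=14 v=1: → [10,15); WM=1
i=7 t=9 v=5: → [5,10); WM=11; [0,5) fires=15 [5,10) fires=10
i=8 t=14 v=3: → [10,15); WM=11
i=9 t=3 v=6: DROP (t<11-2); WM=11
i=10 t=15 v=9: → [15,20); WM=11
i=11 t=10 v=5: → [10,15); WM=12
i=12 t=16 v=2: → [15,20); WM=12
i=13 t=14 v=9: → [10,15); WM=12
i=14 t=19 v=8: → [15,20); WM=12
i=15 t=19 v=9: → [15,20); WM=16; [10,15) fires=18
i=16 t=23 v=2: → [20,25); WM=16
i=17 t=23 v=3: → [20,25); WM=16
i=18 t=26 v=4: → [25,30); WM=16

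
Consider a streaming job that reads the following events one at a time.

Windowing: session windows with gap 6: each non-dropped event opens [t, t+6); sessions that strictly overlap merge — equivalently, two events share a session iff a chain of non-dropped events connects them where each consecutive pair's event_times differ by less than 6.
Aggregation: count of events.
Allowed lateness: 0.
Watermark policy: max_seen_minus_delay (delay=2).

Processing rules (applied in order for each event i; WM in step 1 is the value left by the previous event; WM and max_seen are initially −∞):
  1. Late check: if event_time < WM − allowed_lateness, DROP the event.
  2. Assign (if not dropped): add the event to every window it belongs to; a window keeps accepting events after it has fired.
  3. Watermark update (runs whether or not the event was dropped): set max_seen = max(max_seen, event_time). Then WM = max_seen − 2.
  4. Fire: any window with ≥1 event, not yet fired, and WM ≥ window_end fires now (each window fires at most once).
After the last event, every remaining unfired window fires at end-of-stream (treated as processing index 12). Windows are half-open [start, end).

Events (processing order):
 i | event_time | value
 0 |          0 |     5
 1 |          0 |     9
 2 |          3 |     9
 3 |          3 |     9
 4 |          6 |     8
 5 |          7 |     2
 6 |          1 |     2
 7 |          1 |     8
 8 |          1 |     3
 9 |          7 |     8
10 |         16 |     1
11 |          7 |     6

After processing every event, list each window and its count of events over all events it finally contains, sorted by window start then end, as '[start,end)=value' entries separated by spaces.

i=0 t=0 v=5: → [0,6); WM=-2
i=1 t=0 v=9: → [0,6); WM=-2
i=2 t=3 v=9: → [0,9); WM=1
i=3 t=3 v=9: → [0,9); WM=1
i=4 t=6 v=8: → [0,12); WM=4
i=5 t=7 v=2: → [0,13); WM=5
i=6 t=1 v=2: DROP (t<5-0); WM=5
i=7 t=1 v=8: DROP (t<5-0); WM=5
i=8 t=1 v=3: DROP (t<5-0); WM=5
i=9 t=7 v=8: → [0,13); WM=5
i=10 t=16 v=1: → [16,22); WM=14
i=11 t=7 v=6: DROP (t<14-0); WM=14

[0,13)=7 [16,22)=1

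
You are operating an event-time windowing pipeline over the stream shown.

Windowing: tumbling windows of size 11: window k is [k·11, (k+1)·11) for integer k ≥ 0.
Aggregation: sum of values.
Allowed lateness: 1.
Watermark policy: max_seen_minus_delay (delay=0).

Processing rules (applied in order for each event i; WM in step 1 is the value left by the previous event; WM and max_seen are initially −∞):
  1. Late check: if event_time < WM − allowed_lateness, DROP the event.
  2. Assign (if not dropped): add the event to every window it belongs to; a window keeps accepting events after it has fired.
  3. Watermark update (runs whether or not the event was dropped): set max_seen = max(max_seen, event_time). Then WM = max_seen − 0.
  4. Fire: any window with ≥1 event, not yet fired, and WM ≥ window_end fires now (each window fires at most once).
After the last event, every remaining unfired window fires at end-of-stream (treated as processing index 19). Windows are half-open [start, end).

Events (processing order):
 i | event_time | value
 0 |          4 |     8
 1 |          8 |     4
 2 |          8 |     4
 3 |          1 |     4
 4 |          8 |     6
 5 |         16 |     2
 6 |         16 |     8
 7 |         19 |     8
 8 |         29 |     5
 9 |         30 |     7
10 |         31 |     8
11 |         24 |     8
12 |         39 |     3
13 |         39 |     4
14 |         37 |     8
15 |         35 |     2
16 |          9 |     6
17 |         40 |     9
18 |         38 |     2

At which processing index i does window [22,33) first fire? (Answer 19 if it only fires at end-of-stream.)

12

i=0 t=4 v=8: → [0,11); WM=4
i=1 t=8 v=4: → [0,11); WM=8
i=2 t=8 v=4: → [0,11); WM=8
i=3 t=1 v=4: DROP (t<8-1); WM=8
i=4 t=8 v=6: → [0,11); WM=8
i=5 t=16 v=2: → [11,22); WM=16; [0,11) fires=22
i=6 t=16 v=8: → [11,22); WM=16
i=7 t=19 v=8: → [11,22); WM=19
i=8 t=29 v=5: → [22,33); WM=29; [11,22) fires=18
i=9 t=30 v=7: → [22,33); WM=30
i=10 t=31 v=8: → [22,33); WM=31
i=11 t=24 v=8: DROP (t<31-1); WM=31
i=12 t=39 v=3: → [33,44); WM=39; [22,33) fires=20
i=13 t=39 v=4: → [33,44); WM=39
i=14 t=37 v=8: DROP (t<39-1); WM=39
i=15 t=35 v=2: DROP (t<39-1); WM=39
i=16 t=9 v=6: DROP (t<39-1); WM=39
i=17 t=40 v=9: → [33,44); WM=40
i=18 t=38 v=2: DROP (t<40-1); WM=40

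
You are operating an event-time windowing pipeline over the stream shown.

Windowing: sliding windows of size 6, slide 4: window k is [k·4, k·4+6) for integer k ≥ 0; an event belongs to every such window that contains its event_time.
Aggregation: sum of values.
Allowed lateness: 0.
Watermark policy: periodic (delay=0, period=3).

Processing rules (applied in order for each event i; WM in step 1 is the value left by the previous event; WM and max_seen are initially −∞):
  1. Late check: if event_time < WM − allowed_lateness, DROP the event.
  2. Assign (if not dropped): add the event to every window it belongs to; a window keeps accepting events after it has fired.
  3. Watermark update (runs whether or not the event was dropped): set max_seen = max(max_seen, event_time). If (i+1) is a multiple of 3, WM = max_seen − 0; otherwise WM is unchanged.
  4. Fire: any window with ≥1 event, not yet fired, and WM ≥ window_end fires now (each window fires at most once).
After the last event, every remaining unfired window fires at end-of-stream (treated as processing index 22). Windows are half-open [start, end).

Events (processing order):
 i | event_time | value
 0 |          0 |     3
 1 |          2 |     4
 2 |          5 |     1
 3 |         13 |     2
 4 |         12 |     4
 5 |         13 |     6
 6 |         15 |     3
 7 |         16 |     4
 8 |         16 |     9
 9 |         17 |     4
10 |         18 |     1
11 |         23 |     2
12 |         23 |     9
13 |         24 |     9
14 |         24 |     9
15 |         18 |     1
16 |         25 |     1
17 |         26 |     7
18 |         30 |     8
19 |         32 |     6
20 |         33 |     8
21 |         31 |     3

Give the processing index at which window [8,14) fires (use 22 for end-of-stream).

8

i=0 t=0 v=3: → [0,6); WM=−∞
i=1 t=2 v=4: → [0,6); WM=−∞
i=2 t=5 v=1: → [4,10),[0,6); WM=5
i=3 t=13 v=2: → [12,18),[8,14); WM=5
i=4 t=12 v=4: → [12,18),[8,14); WM=5
i=5 t=13 v=6: → [12,18),[8,14); WM=13; [0,6) fires=8 [4,10) fires=1
i=6 t=15 v=3: → [12,18); WM=13
i=7 t=16 v=4: → [16,22),[12,18); WM=13
i=8 t=16 v=9: → [16,22),[12,18); WM=16; [8,14) fires=12
i=9 t=17 v=4: → [16,22),[12,18); WM=16
i=10 t=18 v=1: → [16,22); WM=16
i=11 t=23 v=2: → [20,26); WM=23; [12,18) fires=32 [16,22) fires=18
i=12 t=23 v=9: → [20,26); WM=23
i=13 t=24 v=9: → [24,30),[20,26); WM=23
i=14 t=24 v=9: → [24,30),[20,26); WM=24
i=15 t=18 v=1: DROP (t<24-0); WM=24
i=16 t=25 v=1: → [24,30),[20,26); WM=24
i=17 t=26 v=7: → [24,30); WM=26; [20,26) fires=30
i=18 t=30 v=8: → [28,34); WM=26
i=19 t=32 v=6: → [32,38),[28,34); WM=26
i=20 t=33 v=8: → [32,38),[28,34); WM=33; [24,30) fires=26
i=21 t=31 v=3: DROP (t<33-0); WM=33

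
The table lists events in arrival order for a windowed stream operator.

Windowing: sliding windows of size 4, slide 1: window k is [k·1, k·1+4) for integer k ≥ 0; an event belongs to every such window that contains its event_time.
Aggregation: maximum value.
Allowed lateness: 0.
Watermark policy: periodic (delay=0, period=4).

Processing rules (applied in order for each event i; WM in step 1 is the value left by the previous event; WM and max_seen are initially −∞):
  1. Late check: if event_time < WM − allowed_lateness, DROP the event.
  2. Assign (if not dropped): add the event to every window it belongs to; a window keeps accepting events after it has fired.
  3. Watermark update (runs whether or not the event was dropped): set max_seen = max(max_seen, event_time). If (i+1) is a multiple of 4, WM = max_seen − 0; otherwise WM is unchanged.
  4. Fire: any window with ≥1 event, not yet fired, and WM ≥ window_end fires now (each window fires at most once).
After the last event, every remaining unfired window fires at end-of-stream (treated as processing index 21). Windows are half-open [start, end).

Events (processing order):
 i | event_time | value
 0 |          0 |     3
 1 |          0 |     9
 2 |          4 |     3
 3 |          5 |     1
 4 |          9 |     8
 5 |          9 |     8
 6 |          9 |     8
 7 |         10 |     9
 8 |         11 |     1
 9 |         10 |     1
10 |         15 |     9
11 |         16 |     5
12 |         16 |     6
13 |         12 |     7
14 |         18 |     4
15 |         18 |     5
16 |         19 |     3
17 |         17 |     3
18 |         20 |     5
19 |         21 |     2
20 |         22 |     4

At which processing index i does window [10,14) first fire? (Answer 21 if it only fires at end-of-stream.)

i=0 t=0 v=3: → [0,4); WM=−∞
i=1 t=0 v=9: → [0,4); WM=−∞
i=2 t=4 v=3: → [4,8),[3,7),[2,6),[1,5); WM=−∞
i=3 t=5 v=1: → [5,9),[4,8),[3,7),[2,6); WM=5; [0,4) fires=9 [1,5) fires=3
i=4 t=9 v=8: → [9,13),[8,12),[7,11),[6,10); WM=5
i=5 t=9 v=8: → [9,13),[8,12),[7,11),[6,10); WM=5
i=6 t=9 v=8: → [9,13),[8,12),[7,11),[6,10); WM=5
i=7 t=10 v=9: → [10,14),[9,13),[8,12),[7,11); WM=10; [2,6) fires=3 [3,7) fires=3 [4,8) fires=3 [5,9) fires=1 [6,10) fires=8
i=8 t=11 v=1: → [11,15),[10,14),[9,13),[8,12); WM=10
i=9 t=10 v=1: → [10,14),[9,13),[8,12),[7,11); WM=10
i=10 t=15 v=9: → [15,19),[14,18),[13,17),[12,16); WM=10
i=11 t=16 v=5: → [16,20),[15,19),[14,18),[13,17); WM=16; [7,11) fires=9 [8,12) fires=9 [9,13) fires=9 [10,14) fires=9 [11,15) fires=1 [12,16) fires=9
i=12 t=16 v=6: → [16,20),[15,19),[14,18),[13,17); WM=16
i=13 t=12 v=7: DROP (t<16-0); WM=16
i=14 t=18 v=4: → [18,22),[17,21),[16,20),[15,19); WM=16
i=15 t=18 v=5: → [18,22),[17,21),[16,20),[15,19); WM=18; [13,17) fires=9 [14,18) fires=9
i=16 t=19 v=3: → [19,23),[18,22),[17,21),[16,20); WM=18
i=17 t=17 v=3: DROP (t<18-0); WM=18
i=18 t=20 v=5: → [20,24),[19,23),[18,22),[17,21); WM=18
i=19 t=21 v=2: → [21,25),[20,24),[19,23),[18,22); WM=21; [15,19) fires=9 [16,20) fires=6 [17,21) fires=5
i=20 t=22 v=4: → [22,26),[21,25),[20,24),[19,23); WM=21

11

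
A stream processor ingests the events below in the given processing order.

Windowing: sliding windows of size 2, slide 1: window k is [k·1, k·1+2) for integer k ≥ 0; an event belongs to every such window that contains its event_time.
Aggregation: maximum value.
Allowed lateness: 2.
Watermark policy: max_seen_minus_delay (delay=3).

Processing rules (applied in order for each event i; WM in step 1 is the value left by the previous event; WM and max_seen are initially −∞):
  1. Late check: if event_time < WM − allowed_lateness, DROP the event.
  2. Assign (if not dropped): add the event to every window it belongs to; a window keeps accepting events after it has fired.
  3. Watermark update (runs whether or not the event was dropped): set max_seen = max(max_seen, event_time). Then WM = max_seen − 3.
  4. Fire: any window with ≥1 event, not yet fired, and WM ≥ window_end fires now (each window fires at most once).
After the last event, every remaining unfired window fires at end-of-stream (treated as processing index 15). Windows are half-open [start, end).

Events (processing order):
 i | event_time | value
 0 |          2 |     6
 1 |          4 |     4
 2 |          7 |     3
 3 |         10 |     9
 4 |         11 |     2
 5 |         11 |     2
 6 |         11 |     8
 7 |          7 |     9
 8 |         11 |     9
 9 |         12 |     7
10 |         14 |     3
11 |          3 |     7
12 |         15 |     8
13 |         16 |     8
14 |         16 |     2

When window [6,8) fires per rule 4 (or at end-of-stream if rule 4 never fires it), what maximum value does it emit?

i=0 t=2 v=6: → [2,4),[1,3); WM=-1
i=1 t=4 v=4: → [4,6),[3,5); WM=1
i=2 t=7 v=3: → [7,9),[6,8); WM=4; [1,3) fires=6 [2,4) fires=6
i=3 t=10 v=9: → [10,12),[9,11); WM=7; [3,5) fires=4 [4,6) fires=4
i=4 t=11 v=2: → [11,13),[10,12); WM=8; [6,8) fires=3
i=5 t=11 v=2: → [11,13),[10,12); WM=8
i=6 t=11 v=8: → [11,13),[10,12); WM=8
i=7 t=7 v=9: → [7,9),[6,8); WM=8
i=8 t=11 v=9: → [11,13),[10,12); WM=8
i=9 t=12 v=7: → [12,14),[11,13); WM=9; [7,9) fires=9
i=10 t=14 v=3: → [14,16),[13,15); WM=11; [9,11) fires=9
i=11 t=3 v=7: DROP (t<11-2); WM=11
i=12 t=15 v=8: → [15,17),[14,16); WM=12; [10,12) fires=9
i=13 t=16 v=8: → [16,18),[15,17); WM=13; [11,13) fires=9
i=14 t=16 v=2: → [16,18),[15,17); WM=13

3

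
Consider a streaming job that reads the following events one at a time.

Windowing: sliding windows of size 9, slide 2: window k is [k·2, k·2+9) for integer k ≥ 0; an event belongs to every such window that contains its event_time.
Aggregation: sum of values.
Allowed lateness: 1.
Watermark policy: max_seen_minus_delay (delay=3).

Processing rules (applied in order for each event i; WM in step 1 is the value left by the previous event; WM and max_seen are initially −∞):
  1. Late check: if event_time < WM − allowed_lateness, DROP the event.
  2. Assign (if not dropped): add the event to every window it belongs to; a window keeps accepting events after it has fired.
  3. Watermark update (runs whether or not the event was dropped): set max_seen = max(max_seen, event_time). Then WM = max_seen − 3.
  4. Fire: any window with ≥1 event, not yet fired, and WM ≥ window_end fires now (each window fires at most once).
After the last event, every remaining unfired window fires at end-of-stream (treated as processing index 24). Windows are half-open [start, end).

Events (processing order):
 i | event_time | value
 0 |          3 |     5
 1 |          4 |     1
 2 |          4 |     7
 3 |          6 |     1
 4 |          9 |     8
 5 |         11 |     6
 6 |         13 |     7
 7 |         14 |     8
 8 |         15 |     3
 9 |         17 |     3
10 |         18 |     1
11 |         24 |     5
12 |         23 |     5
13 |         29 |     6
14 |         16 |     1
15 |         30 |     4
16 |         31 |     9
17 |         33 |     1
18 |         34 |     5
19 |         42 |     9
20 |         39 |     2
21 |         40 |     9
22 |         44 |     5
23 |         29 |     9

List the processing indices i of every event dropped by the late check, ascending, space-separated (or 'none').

i=0 t=3 v=5: → [2,11),[0,9); WM=0
i=1 t=4 v=1: → [4,13),[2,11),[0,9); WM=1
i=2 t=4 v=7: → [4,13),[2,11),[0,9); WM=1
i=3 t=6 v=1: → [6,15),[4,13),[2,11),[0,9); WM=3
i=4 t=9 v=8: → [8,17),[6,15),[4,13),[2,11); WM=6
i=5 t=11 v=6: → [10,19),[8,17),[6,15),[4,13); WM=8
i=6 t=13 v=7: → [12,21),[10,19),[8,17),[6,15); WM=10; [0,9) fires=14
i=7 t=14 v=8: → [14,23),[12,21),[10,19),[8,17),[6,15); WM=11; [2,11) fires=22
i=8 t=15 v=3: → [14,23),[12,21),[10,19),[8,17); WM=12
i=9 t=17 v=3: → [16,25),[14,23),[12,21),[10,19); WM=14; [4,13) fires=23
i=10 t=18 v=1: → [18,27),[16,25),[14,23),[12,21),[10,19); WM=15; [6,15) fires=30
i=11 t=24 v=5: → [24,33),[22,31),[20,29),[18,27),[16,25); WM=21; [8,17) fires=32 [10,19) fires=28 [12,21) fires=22
i=12 t=23 v=5: → [22,31),[20,29),[18,27),[16,25); WM=21
i=13 t=29 v=6: → [28,37),[26,35),[24,33),[22,31); WM=26; [14,23) fires=15 [16,25) fires=14
i=14 t=16 v=1: DROP (t<26-1); WM=26
i=15 t=30 v=4: → [30,39),[28,37),[26,35),[24,33),[22,31); WM=27; [18,27) fires=11
i=16 t=31 v=9: → [30,39),[28,37),[26,35),[24,33); WM=28
i=17 t=33 v=1: → [32,41),[30,39),[28,37),[26,35); WM=30; [20,29) fires=10
i=18 t=34 v=5: → [34,43),[32,41),[30,39),[28,37),[26,35); WM=31; [22,31) fires=20
i=19 t=42 v=9: → [42,51),[40,49),[38,47),[36,45),[34,43); WM=39; [24,33) fires=24 [26,35) fires=25 [28,37) fires=25 [30,39) fires=19
i=20 t=39 v=2: → [38,47),[36,45),[34,43),[32,41); WM=39
i=21 t=40 v=9: → [40,49),[38,47),[36,45),[34,43),[32,41); WM=39
i=22 t=44 v=5: → [44,53),[42,51),[40,49),[38,47),[36,45); WM=41; [32,41) fires=17
i=23 t=29 v=9: DROP (t<41-1); WM=41

14 23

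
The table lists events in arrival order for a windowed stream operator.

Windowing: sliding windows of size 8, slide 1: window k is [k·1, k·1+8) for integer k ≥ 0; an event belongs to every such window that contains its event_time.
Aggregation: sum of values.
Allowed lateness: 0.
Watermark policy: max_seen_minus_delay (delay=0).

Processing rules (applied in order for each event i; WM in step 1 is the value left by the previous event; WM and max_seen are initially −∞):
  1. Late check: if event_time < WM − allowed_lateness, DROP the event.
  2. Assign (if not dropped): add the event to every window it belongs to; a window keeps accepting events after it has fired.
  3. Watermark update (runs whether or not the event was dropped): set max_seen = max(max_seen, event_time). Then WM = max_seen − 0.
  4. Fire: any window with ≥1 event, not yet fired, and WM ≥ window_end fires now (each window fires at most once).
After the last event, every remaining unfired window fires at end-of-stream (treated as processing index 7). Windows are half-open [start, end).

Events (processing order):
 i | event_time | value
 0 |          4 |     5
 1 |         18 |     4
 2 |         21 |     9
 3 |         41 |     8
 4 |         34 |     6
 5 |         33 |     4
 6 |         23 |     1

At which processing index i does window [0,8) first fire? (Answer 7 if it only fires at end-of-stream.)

i=0 t=4 v=5: → [4,12),[3,11),[2,10),[1,9),[0,8); WM=4
i=1 t=18 v=4: → [18,26),[17,25),[16,24),[15,23),[14,22),[13,21),[12,20),[11,19); WM=18; [0,8) fires=5 [1,9) fires=5 [2,10) fires=5 [3,11) fires=5 [4,12) fires=5
i=2 t=21 v=9: → [21,29),[20,28),[19,27),[18,26),[17,25),[16,24),[15,23),[14,22); WM=21; [11,19) fires=4 [12,20) fires=4 [13,21) fires=4
i=3 t=41 v=8: → [41,49),[40,48),[39,47),[38,46),[37,45),[36,44),[35,43),[34,42); WM=41; [14,22) fires=13 [15,23) fires=13 [16,24) fires=13 [17,25) fires=13 [18,26) fires=13 [19,27) fires=9 [20,28) fires=9 [21,29) fires=9
i=4 t=34 v=6: DROP (t<41-0); WM=41
i=5 t=33 v=4: DROP (t<41-0); WM=41
i=6 t=23 v=1: DROP (t<41-0); WM=41

1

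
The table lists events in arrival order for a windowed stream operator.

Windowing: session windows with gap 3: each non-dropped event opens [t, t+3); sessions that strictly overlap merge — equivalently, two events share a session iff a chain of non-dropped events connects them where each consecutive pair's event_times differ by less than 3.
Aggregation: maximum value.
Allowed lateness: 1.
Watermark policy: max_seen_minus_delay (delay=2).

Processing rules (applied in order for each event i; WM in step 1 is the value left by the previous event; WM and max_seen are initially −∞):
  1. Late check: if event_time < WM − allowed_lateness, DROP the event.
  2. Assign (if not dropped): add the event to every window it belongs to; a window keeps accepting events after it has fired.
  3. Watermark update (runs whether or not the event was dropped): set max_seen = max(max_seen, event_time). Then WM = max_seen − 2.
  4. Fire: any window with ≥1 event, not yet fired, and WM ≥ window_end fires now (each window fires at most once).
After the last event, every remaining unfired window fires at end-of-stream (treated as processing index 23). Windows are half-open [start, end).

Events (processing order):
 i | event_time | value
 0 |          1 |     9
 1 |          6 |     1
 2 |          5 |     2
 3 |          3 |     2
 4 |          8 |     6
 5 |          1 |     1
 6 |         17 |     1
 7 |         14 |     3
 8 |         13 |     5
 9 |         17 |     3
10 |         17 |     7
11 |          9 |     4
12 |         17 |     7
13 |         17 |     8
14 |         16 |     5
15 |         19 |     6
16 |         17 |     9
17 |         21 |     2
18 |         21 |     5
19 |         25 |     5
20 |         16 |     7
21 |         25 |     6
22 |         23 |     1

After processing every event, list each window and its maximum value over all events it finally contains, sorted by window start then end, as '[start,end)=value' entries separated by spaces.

i=0 t=1 v=9: → [1,4); WM=-1
i=1 t=6 v=1: → [6,9); WM=4
i=2 t=5 v=2: → [5,9); WM=4
i=3 t=3 v=2: → [1,9); WM=4
i=4 t=8 v=6: → [1,11); WM=6
i=5 t=1 v=1: DROP (t<6-1); WM=6
i=6 t=17 v=1: → [17,20); WM=15
i=7 t=14 v=3: → [14,17); WM=15
i=8 t=13 v=5: DROP (t<15-1); WM=15
i=9 t=17 v=3: → [17,20); WM=15
i=10 t=17 v=7: → [17,20); WM=15
i=11 t=9 v=4: DROP (t<15-1); WM=15
i=12 t=17 v=7: → [17,20); WM=15
i=13 t=17 v=8: → [17,20); WM=15
i=14 t=16 v=5: → [14,20); WM=15
i=15 t=19 v=6: → [14,22); WM=17
i=16 t=17 v=9: → [14,22); WM=17
i=17 t=21 v=2: → [14,24); WM=19
i=18 t=21 v=5: → [14,24); WM=19
i=19 t=25 v=5: → [25,28); WM=23
i=20 t=16 v=7: DROP (t<23-1); WM=23
i=21 t=25 v=6: → [25,28); WM=23
i=22 t=23 v=1: → [14,28); WM=23

[1,11)=9 [14,28)=9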